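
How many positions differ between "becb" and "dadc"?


Comparing "becb" and "dadc" position by position:
  Position 0: 'b' vs 'd' => DIFFER
  Position 1: 'e' vs 'a' => DIFFER
  Position 2: 'c' vs 'd' => DIFFER
  Position 3: 'b' vs 'c' => DIFFER
Positions that differ: 4

4


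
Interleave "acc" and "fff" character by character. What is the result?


Interleaving "acc" and "fff":
  Position 0: 'a' from first, 'f' from second => "af"
  Position 1: 'c' from first, 'f' from second => "cf"
  Position 2: 'c' from first, 'f' from second => "cf"
Result: afcfcf

afcfcf


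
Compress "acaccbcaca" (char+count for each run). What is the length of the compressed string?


Input: acaccbcaca
Runs:
  'a' x 1 => "a1"
  'c' x 1 => "c1"
  'a' x 1 => "a1"
  'c' x 2 => "c2"
  'b' x 1 => "b1"
  'c' x 1 => "c1"
  'a' x 1 => "a1"
  'c' x 1 => "c1"
  'a' x 1 => "a1"
Compressed: "a1c1a1c2b1c1a1c1a1"
Compressed length: 18

18


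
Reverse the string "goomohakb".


Input: goomohakb
Reading characters right to left:
  Position 8: 'b'
  Position 7: 'k'
  Position 6: 'a'
  Position 5: 'h'
  Position 4: 'o'
  Position 3: 'm'
  Position 2: 'o'
  Position 1: 'o'
  Position 0: 'g'
Reversed: bkahomoog

bkahomoog


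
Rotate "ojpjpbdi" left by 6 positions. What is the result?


Input: "ojpjpbdi", rotate left by 6
First 6 characters: "ojpjpb"
Remaining characters: "di"
Concatenate remaining + first: "di" + "ojpjpb" = "diojpjpb"

diojpjpb


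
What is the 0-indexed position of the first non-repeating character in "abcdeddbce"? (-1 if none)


Input: abcdeddbce
Character frequencies:
  'a': 1
  'b': 2
  'c': 2
  'd': 3
  'e': 2
Scanning left to right for freq == 1:
  Position 0 ('a'): unique! => answer = 0

0


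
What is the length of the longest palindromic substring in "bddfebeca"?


Input: "bddfebeca"
Checking substrings for palindromes:
  [4:7] "ebe" (len 3) => palindrome
  [1:3] "dd" (len 2) => palindrome
Longest palindromic substring: "ebe" with length 3

3


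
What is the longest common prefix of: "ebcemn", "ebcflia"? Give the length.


Words: ebcemn, ebcflia
  Position 0: all 'e' => match
  Position 1: all 'b' => match
  Position 2: all 'c' => match
  Position 3: ('e', 'f') => mismatch, stop
LCP = "ebc" (length 3)

3


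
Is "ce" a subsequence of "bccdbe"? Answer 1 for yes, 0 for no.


Check if "ce" is a subsequence of "bccdbe"
Greedy scan:
  Position 0 ('b'): no match needed
  Position 1 ('c'): matches sub[0] = 'c'
  Position 2 ('c'): no match needed
  Position 3 ('d'): no match needed
  Position 4 ('b'): no match needed
  Position 5 ('e'): matches sub[1] = 'e'
All 2 characters matched => is a subsequence

1


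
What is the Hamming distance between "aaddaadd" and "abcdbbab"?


Comparing "aaddaadd" and "abcdbbab" position by position:
  Position 0: 'a' vs 'a' => same
  Position 1: 'a' vs 'b' => differ
  Position 2: 'd' vs 'c' => differ
  Position 3: 'd' vs 'd' => same
  Position 4: 'a' vs 'b' => differ
  Position 5: 'a' vs 'b' => differ
  Position 6: 'd' vs 'a' => differ
  Position 7: 'd' vs 'b' => differ
Total differences (Hamming distance): 6

6


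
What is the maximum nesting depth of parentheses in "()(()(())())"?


Input: "()(()(())())"
Tracking depth:
  Position 0 '(': depth becomes 1
  Position 1 ')': depth becomes 0
  Position 2 '(': depth becomes 1
  Position 3 '(': depth becomes 2
  Position 4 ')': depth becomes 1
  Position 5 '(': depth becomes 2
  Position 6 '(': depth becomes 3
  Position 7 ')': depth becomes 2
  Position 8 ')': depth becomes 1
  Position 9 '(': depth becomes 2
  Position 10 ')': depth becomes 1
  Position 11 ')': depth becomes 0
Maximum depth reached: 3

3


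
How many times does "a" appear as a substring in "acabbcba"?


Searching for "a" in "acabbcba"
Scanning each position:
  Position 0: "a" => MATCH
  Position 1: "c" => no
  Position 2: "a" => MATCH
  Position 3: "b" => no
  Position 4: "b" => no
  Position 5: "c" => no
  Position 6: "b" => no
  Position 7: "a" => MATCH
Total occurrences: 3

3


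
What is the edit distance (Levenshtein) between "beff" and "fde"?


Computing edit distance: "beff" -> "fde"
DP table:
           f    d    e
      0    1    2    3
  b   1    1    2    3
  e   2    2    2    2
  f   3    2    3    3
  f   4    3    3    4
Edit distance = dp[4][3] = 4

4


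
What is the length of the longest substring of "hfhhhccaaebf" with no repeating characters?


Input: "hfhhhccaaebf"
Sliding window (track last position of each char):
  Position 0 ('h'): window [0,0] length 1 -- new best
  Position 1 ('f'): window [0,1] length 2 -- new best
  Position 2 ('h'): repeat (last at 0), move window start to 1
  Position 2 ('h'): window [1,2] length 2
  Position 3 ('h'): repeat (last at 2), move window start to 3
  Position 3 ('h'): window [3,3] length 1
  Position 4 ('h'): repeat (last at 3), move window start to 4
  Position 4 ('h'): window [4,4] length 1
  Position 5 ('c'): window [4,5] length 2
  Position 6 ('c'): repeat (last at 5), move window start to 6
  Position 6 ('c'): window [6,6] length 1
  Position 7 ('a'): window [6,7] length 2
  Position 8 ('a'): repeat (last at 7), move window start to 8
  Position 8 ('a'): window [8,8] length 1
  Position 9 ('e'): window [8,9] length 2
  Position 10 ('b'): window [8,10] length 3 -- new best
  Position 11 ('f'): window [8,11] length 4 -- new best
Longest substring with no repeats: "aebf" with length 4

4


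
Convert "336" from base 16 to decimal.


Input: "336" in base 16
Positional expansion:
  Digit '3' (value 3) x 16^2 = 768
  Digit '3' (value 3) x 16^1 = 48
  Digit '6' (value 6) x 16^0 = 6
Sum = 822

822


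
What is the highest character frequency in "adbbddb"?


Input: adbbddb
Character counts:
  'a': 1
  'b': 3
  'd': 3
Maximum frequency: 3

3


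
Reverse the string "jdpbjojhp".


Input: jdpbjojhp
Reading characters right to left:
  Position 8: 'p'
  Position 7: 'h'
  Position 6: 'j'
  Position 5: 'o'
  Position 4: 'j'
  Position 3: 'b'
  Position 2: 'p'
  Position 1: 'd'
  Position 0: 'j'
Reversed: phjojbpdj

phjojbpdj


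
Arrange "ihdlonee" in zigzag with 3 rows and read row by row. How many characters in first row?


Zigzag "ihdlonee" into 3 rows:
Placing characters:
  'i' => row 0
  'h' => row 1
  'd' => row 2
  'l' => row 1
  'o' => row 0
  'n' => row 1
  'e' => row 2
  'e' => row 1
Rows:
  Row 0: "io"
  Row 1: "hlne"
  Row 2: "de"
First row length: 2

2


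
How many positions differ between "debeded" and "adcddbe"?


Comparing "debeded" and "adcddbe" position by position:
  Position 0: 'd' vs 'a' => DIFFER
  Position 1: 'e' vs 'd' => DIFFER
  Position 2: 'b' vs 'c' => DIFFER
  Position 3: 'e' vs 'd' => DIFFER
  Position 4: 'd' vs 'd' => same
  Position 5: 'e' vs 'b' => DIFFER
  Position 6: 'd' vs 'e' => DIFFER
Positions that differ: 6

6


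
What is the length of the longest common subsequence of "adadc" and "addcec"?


LCS of "adadc" and "addcec"
DP table:
           a    d    d    c    e    c
      0    0    0    0    0    0    0
  a   0    1    1    1    1    1    1
  d   0    1    2    2    2    2    2
  a   0    1    2    2    2    2    2
  d   0    1    2    3    3    3    3
  c   0    1    2    3    4    4    4
LCS length = dp[5][6] = 4

4


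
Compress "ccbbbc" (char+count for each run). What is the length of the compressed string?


Input: ccbbbc
Runs:
  'c' x 2 => "c2"
  'b' x 3 => "b3"
  'c' x 1 => "c1"
Compressed: "c2b3c1"
Compressed length: 6

6


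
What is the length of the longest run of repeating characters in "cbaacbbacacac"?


Input: "cbaacbbacacac"
Scanning for longest run:
  Position 1 ('b'): new char, reset run to 1
  Position 2 ('a'): new char, reset run to 1
  Position 3 ('a'): continues run of 'a', length=2
  Position 4 ('c'): new char, reset run to 1
  Position 5 ('b'): new char, reset run to 1
  Position 6 ('b'): continues run of 'b', length=2
  Position 7 ('a'): new char, reset run to 1
  Position 8 ('c'): new char, reset run to 1
  Position 9 ('a'): new char, reset run to 1
  Position 10 ('c'): new char, reset run to 1
  Position 11 ('a'): new char, reset run to 1
  Position 12 ('c'): new char, reset run to 1
Longest run: 'a' with length 2

2


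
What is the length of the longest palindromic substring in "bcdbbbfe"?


Input: "bcdbbbfe"
Checking substrings for palindromes:
  [3:6] "bbb" (len 3) => palindrome
  [3:5] "bb" (len 2) => palindrome
  [4:6] "bb" (len 2) => palindrome
Longest palindromic substring: "bbb" with length 3

3


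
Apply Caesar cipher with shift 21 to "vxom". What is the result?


Caesar cipher: shift "vxom" by 21
  'v' (pos 21) + 21 = pos 16 = 'q'
  'x' (pos 23) + 21 = pos 18 = 's'
  'o' (pos 14) + 21 = pos 9 = 'j'
  'm' (pos 12) + 21 = pos 7 = 'h'
Result: qsjh

qsjh


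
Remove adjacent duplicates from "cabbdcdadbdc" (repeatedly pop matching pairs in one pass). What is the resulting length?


Input: cabbdcdadbdc
Stack-based adjacent duplicate removal:
  Read 'c': push. Stack: c
  Read 'a': push. Stack: ca
  Read 'b': push. Stack: cab
  Read 'b': matches stack top 'b' => pop. Stack: ca
  Read 'd': push. Stack: cad
  Read 'c': push. Stack: cadc
  Read 'd': push. Stack: cadcd
  Read 'a': push. Stack: cadcda
  Read 'd': push. Stack: cadcdad
  Read 'b': push. Stack: cadcdadb
  Read 'd': push. Stack: cadcdadbd
  Read 'c': push. Stack: cadcdadbdc
Final stack: "cadcdadbdc" (length 10)

10


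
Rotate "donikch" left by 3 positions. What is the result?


Input: "donikch", rotate left by 3
First 3 characters: "don"
Remaining characters: "ikch"
Concatenate remaining + first: "ikch" + "don" = "ikchdon"

ikchdon


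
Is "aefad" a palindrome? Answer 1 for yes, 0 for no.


Input: aefad
Reversed: dafea
  Compare pos 0 ('a') with pos 4 ('d'): MISMATCH
  Compare pos 1 ('e') with pos 3 ('a'): MISMATCH
Result: not a palindrome

0


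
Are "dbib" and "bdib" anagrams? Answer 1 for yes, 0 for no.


Strings: "dbib", "bdib"
Sorted first:  bbdi
Sorted second: bbdi
Sorted forms match => anagrams

1


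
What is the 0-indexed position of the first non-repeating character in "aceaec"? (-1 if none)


Input: aceaec
Character frequencies:
  'a': 2
  'c': 2
  'e': 2
Scanning left to right for freq == 1:
  Position 0 ('a'): freq=2, skip
  Position 1 ('c'): freq=2, skip
  Position 2 ('e'): freq=2, skip
  Position 3 ('a'): freq=2, skip
  Position 4 ('e'): freq=2, skip
  Position 5 ('c'): freq=2, skip
  No unique character found => answer = -1

-1


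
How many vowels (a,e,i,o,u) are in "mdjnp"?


Input: mdjnp
Checking each character:
  'm' at position 0: consonant
  'd' at position 1: consonant
  'j' at position 2: consonant
  'n' at position 3: consonant
  'p' at position 4: consonant
Total vowels: 0

0


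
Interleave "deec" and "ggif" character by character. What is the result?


Interleaving "deec" and "ggif":
  Position 0: 'd' from first, 'g' from second => "dg"
  Position 1: 'e' from first, 'g' from second => "eg"
  Position 2: 'e' from first, 'i' from second => "ei"
  Position 3: 'c' from first, 'f' from second => "cf"
Result: dgegeicf

dgegeicf


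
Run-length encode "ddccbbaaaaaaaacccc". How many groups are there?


Input: ddccbbaaaaaaaacccc
Scanning for consecutive runs:
  Group 1: 'd' x 2 (positions 0-1)
  Group 2: 'c' x 2 (positions 2-3)
  Group 3: 'b' x 2 (positions 4-5)
  Group 4: 'a' x 8 (positions 6-13)
  Group 5: 'c' x 4 (positions 14-17)
Total groups: 5

5


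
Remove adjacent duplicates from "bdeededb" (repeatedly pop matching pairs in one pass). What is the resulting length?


Input: bdeededb
Stack-based adjacent duplicate removal:
  Read 'b': push. Stack: b
  Read 'd': push. Stack: bd
  Read 'e': push. Stack: bde
  Read 'e': matches stack top 'e' => pop. Stack: bd
  Read 'd': matches stack top 'd' => pop. Stack: b
  Read 'e': push. Stack: be
  Read 'd': push. Stack: bed
  Read 'b': push. Stack: bedb
Final stack: "bedb" (length 4)

4


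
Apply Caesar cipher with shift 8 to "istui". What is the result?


Caesar cipher: shift "istui" by 8
  'i' (pos 8) + 8 = pos 16 = 'q'
  's' (pos 18) + 8 = pos 0 = 'a'
  't' (pos 19) + 8 = pos 1 = 'b'
  'u' (pos 20) + 8 = pos 2 = 'c'
  'i' (pos 8) + 8 = pos 16 = 'q'
Result: qabcq

qabcq


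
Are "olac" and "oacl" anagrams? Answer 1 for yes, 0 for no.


Strings: "olac", "oacl"
Sorted first:  aclo
Sorted second: aclo
Sorted forms match => anagrams

1


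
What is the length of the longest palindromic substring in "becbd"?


Input: "becbd"
Checking substrings for palindromes:
  No multi-char palindromic substrings found
Longest palindromic substring: "b" with length 1

1


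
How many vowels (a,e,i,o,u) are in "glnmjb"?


Input: glnmjb
Checking each character:
  'g' at position 0: consonant
  'l' at position 1: consonant
  'n' at position 2: consonant
  'm' at position 3: consonant
  'j' at position 4: consonant
  'b' at position 5: consonant
Total vowels: 0

0


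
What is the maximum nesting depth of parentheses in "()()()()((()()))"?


Input: "()()()()((()()))"
Tracking depth:
  Position 0 '(': depth becomes 1
  Position 1 ')': depth becomes 0
  Position 2 '(': depth becomes 1
  Position 3 ')': depth becomes 0
  Position 4 '(': depth becomes 1
  Position 5 ')': depth becomes 0
  Position 6 '(': depth becomes 1
  Position 7 ')': depth becomes 0
  Position 8 '(': depth becomes 1
  Position 9 '(': depth becomes 2
  Position 10 '(': depth becomes 3
  Position 11 ')': depth becomes 2
  Position 12 '(': depth becomes 3
  Position 13 ')': depth becomes 2
  Position 14 ')': depth becomes 1
  Position 15 ')': depth becomes 0
Maximum depth reached: 3

3


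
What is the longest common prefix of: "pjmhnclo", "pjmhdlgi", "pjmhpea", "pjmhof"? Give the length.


Words: pjmhnclo, pjmhdlgi, pjmhpea, pjmhof
  Position 0: all 'p' => match
  Position 1: all 'j' => match
  Position 2: all 'm' => match
  Position 3: all 'h' => match
  Position 4: ('n', 'd', 'p', 'o') => mismatch, stop
LCP = "pjmh" (length 4)

4


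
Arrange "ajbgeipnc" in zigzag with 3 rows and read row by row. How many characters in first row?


Zigzag "ajbgeipnc" into 3 rows:
Placing characters:
  'a' => row 0
  'j' => row 1
  'b' => row 2
  'g' => row 1
  'e' => row 0
  'i' => row 1
  'p' => row 2
  'n' => row 1
  'c' => row 0
Rows:
  Row 0: "aec"
  Row 1: "jgin"
  Row 2: "bp"
First row length: 3

3


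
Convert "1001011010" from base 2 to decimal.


Input: "1001011010" in base 2
Positional expansion:
  Digit '1' (value 1) x 2^9 = 512
  Digit '0' (value 0) x 2^8 = 0
  Digit '0' (value 0) x 2^7 = 0
  Digit '1' (value 1) x 2^6 = 64
  Digit '0' (value 0) x 2^5 = 0
  Digit '1' (value 1) x 2^4 = 16
  Digit '1' (value 1) x 2^3 = 8
  Digit '0' (value 0) x 2^2 = 0
  Digit '1' (value 1) x 2^1 = 2
  Digit '0' (value 0) x 2^0 = 0
Sum = 602

602


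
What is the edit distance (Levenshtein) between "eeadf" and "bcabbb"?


Computing edit distance: "eeadf" -> "bcabbb"
DP table:
           b    c    a    b    b    b
      0    1    2    3    4    5    6
  e   1    1    2    3    4    5    6
  e   2    2    2    3    4    5    6
  a   3    3    3    2    3    4    5
  d   4    4    4    3    3    4    5
  f   5    5    5    4    4    4    5
Edit distance = dp[5][6] = 5

5


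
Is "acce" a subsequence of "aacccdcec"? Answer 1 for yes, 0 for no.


Check if "acce" is a subsequence of "aacccdcec"
Greedy scan:
  Position 0 ('a'): matches sub[0] = 'a'
  Position 1 ('a'): no match needed
  Position 2 ('c'): matches sub[1] = 'c'
  Position 3 ('c'): matches sub[2] = 'c'
  Position 4 ('c'): no match needed
  Position 5 ('d'): no match needed
  Position 6 ('c'): no match needed
  Position 7 ('e'): matches sub[3] = 'e'
  Position 8 ('c'): no match needed
All 4 characters matched => is a subsequence

1


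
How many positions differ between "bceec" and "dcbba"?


Comparing "bceec" and "dcbba" position by position:
  Position 0: 'b' vs 'd' => DIFFER
  Position 1: 'c' vs 'c' => same
  Position 2: 'e' vs 'b' => DIFFER
  Position 3: 'e' vs 'b' => DIFFER
  Position 4: 'c' vs 'a' => DIFFER
Positions that differ: 4

4


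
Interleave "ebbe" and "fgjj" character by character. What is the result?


Interleaving "ebbe" and "fgjj":
  Position 0: 'e' from first, 'f' from second => "ef"
  Position 1: 'b' from first, 'g' from second => "bg"
  Position 2: 'b' from first, 'j' from second => "bj"
  Position 3: 'e' from first, 'j' from second => "ej"
Result: efbgbjej

efbgbjej


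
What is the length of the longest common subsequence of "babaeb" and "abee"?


LCS of "babaeb" and "abee"
DP table:
           a    b    e    e
      0    0    0    0    0
  b   0    0    1    1    1
  a   0    1    1    1    1
  b   0    1    2    2    2
  a   0    1    2    2    2
  e   0    1    2    3    3
  b   0    1    2    3    3
LCS length = dp[6][4] = 3

3


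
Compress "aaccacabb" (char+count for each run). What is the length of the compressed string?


Input: aaccacabb
Runs:
  'a' x 2 => "a2"
  'c' x 2 => "c2"
  'a' x 1 => "a1"
  'c' x 1 => "c1"
  'a' x 1 => "a1"
  'b' x 2 => "b2"
Compressed: "a2c2a1c1a1b2"
Compressed length: 12

12


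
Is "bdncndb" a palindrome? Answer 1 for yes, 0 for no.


Input: bdncndb
Reversed: bdncndb
  Compare pos 0 ('b') with pos 6 ('b'): match
  Compare pos 1 ('d') with pos 5 ('d'): match
  Compare pos 2 ('n') with pos 4 ('n'): match
Result: palindrome

1


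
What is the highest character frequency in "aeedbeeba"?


Input: aeedbeeba
Character counts:
  'a': 2
  'b': 2
  'd': 1
  'e': 4
Maximum frequency: 4

4


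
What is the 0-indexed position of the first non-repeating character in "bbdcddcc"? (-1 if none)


Input: bbdcddcc
Character frequencies:
  'b': 2
  'c': 3
  'd': 3
Scanning left to right for freq == 1:
  Position 0 ('b'): freq=2, skip
  Position 1 ('b'): freq=2, skip
  Position 2 ('d'): freq=3, skip
  Position 3 ('c'): freq=3, skip
  Position 4 ('d'): freq=3, skip
  Position 5 ('d'): freq=3, skip
  Position 6 ('c'): freq=3, skip
  Position 7 ('c'): freq=3, skip
  No unique character found => answer = -1

-1


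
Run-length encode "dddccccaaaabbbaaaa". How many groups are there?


Input: dddccccaaaabbbaaaa
Scanning for consecutive runs:
  Group 1: 'd' x 3 (positions 0-2)
  Group 2: 'c' x 4 (positions 3-6)
  Group 3: 'a' x 4 (positions 7-10)
  Group 4: 'b' x 3 (positions 11-13)
  Group 5: 'a' x 4 (positions 14-17)
Total groups: 5

5


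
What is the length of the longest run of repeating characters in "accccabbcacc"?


Input: "accccabbcacc"
Scanning for longest run:
  Position 1 ('c'): new char, reset run to 1
  Position 2 ('c'): continues run of 'c', length=2
  Position 3 ('c'): continues run of 'c', length=3
  Position 4 ('c'): continues run of 'c', length=4
  Position 5 ('a'): new char, reset run to 1
  Position 6 ('b'): new char, reset run to 1
  Position 7 ('b'): continues run of 'b', length=2
  Position 8 ('c'): new char, reset run to 1
  Position 9 ('a'): new char, reset run to 1
  Position 10 ('c'): new char, reset run to 1
  Position 11 ('c'): continues run of 'c', length=2
Longest run: 'c' with length 4

4


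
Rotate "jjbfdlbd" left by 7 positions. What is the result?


Input: "jjbfdlbd", rotate left by 7
First 7 characters: "jjbfdlb"
Remaining characters: "d"
Concatenate remaining + first: "d" + "jjbfdlb" = "djjbfdlb"

djjbfdlb


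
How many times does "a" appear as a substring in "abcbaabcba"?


Searching for "a" in "abcbaabcba"
Scanning each position:
  Position 0: "a" => MATCH
  Position 1: "b" => no
  Position 2: "c" => no
  Position 3: "b" => no
  Position 4: "a" => MATCH
  Position 5: "a" => MATCH
  Position 6: "b" => no
  Position 7: "c" => no
  Position 8: "b" => no
  Position 9: "a" => MATCH
Total occurrences: 4

4


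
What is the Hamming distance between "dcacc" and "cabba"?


Comparing "dcacc" and "cabba" position by position:
  Position 0: 'd' vs 'c' => differ
  Position 1: 'c' vs 'a' => differ
  Position 2: 'a' vs 'b' => differ
  Position 3: 'c' vs 'b' => differ
  Position 4: 'c' vs 'a' => differ
Total differences (Hamming distance): 5

5


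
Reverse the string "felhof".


Input: felhof
Reading characters right to left:
  Position 5: 'f'
  Position 4: 'o'
  Position 3: 'h'
  Position 2: 'l'
  Position 1: 'e'
  Position 0: 'f'
Reversed: fohlef

fohlef


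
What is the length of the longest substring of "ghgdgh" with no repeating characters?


Input: "ghgdgh"
Sliding window (track last position of each char):
  Position 0 ('g'): window [0,0] length 1 -- new best
  Position 1 ('h'): window [0,1] length 2 -- new best
  Position 2 ('g'): repeat (last at 0), move window start to 1
  Position 2 ('g'): window [1,2] length 2
  Position 3 ('d'): window [1,3] length 3 -- new best
  Position 4 ('g'): repeat (last at 2), move window start to 3
  Position 4 ('g'): window [3,4] length 2
  Position 5 ('h'): window [3,5] length 3
Longest substring with no repeats: "hgd" with length 3

3


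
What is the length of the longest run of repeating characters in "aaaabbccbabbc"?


Input: "aaaabbccbabbc"
Scanning for longest run:
  Position 1 ('a'): continues run of 'a', length=2
  Position 2 ('a'): continues run of 'a', length=3
  Position 3 ('a'): continues run of 'a', length=4
  Position 4 ('b'): new char, reset run to 1
  Position 5 ('b'): continues run of 'b', length=2
  Position 6 ('c'): new char, reset run to 1
  Position 7 ('c'): continues run of 'c', length=2
  Position 8 ('b'): new char, reset run to 1
  Position 9 ('a'): new char, reset run to 1
  Position 10 ('b'): new char, reset run to 1
  Position 11 ('b'): continues run of 'b', length=2
  Position 12 ('c'): new char, reset run to 1
Longest run: 'a' with length 4

4


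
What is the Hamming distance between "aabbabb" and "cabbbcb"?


Comparing "aabbabb" and "cabbbcb" position by position:
  Position 0: 'a' vs 'c' => differ
  Position 1: 'a' vs 'a' => same
  Position 2: 'b' vs 'b' => same
  Position 3: 'b' vs 'b' => same
  Position 4: 'a' vs 'b' => differ
  Position 5: 'b' vs 'c' => differ
  Position 6: 'b' vs 'b' => same
Total differences (Hamming distance): 3

3


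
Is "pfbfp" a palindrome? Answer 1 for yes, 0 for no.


Input: pfbfp
Reversed: pfbfp
  Compare pos 0 ('p') with pos 4 ('p'): match
  Compare pos 1 ('f') with pos 3 ('f'): match
Result: palindrome

1


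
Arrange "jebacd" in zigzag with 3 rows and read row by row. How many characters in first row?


Zigzag "jebacd" into 3 rows:
Placing characters:
  'j' => row 0
  'e' => row 1
  'b' => row 2
  'a' => row 1
  'c' => row 0
  'd' => row 1
Rows:
  Row 0: "jc"
  Row 1: "ead"
  Row 2: "b"
First row length: 2

2


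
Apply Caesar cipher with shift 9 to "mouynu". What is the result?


Caesar cipher: shift "mouynu" by 9
  'm' (pos 12) + 9 = pos 21 = 'v'
  'o' (pos 14) + 9 = pos 23 = 'x'
  'u' (pos 20) + 9 = pos 3 = 'd'
  'y' (pos 24) + 9 = pos 7 = 'h'
  'n' (pos 13) + 9 = pos 22 = 'w'
  'u' (pos 20) + 9 = pos 3 = 'd'
Result: vxdhwd

vxdhwd


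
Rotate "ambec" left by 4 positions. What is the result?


Input: "ambec", rotate left by 4
First 4 characters: "ambe"
Remaining characters: "c"
Concatenate remaining + first: "c" + "ambe" = "cambe"

cambe


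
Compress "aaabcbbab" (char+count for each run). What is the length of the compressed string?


Input: aaabcbbab
Runs:
  'a' x 3 => "a3"
  'b' x 1 => "b1"
  'c' x 1 => "c1"
  'b' x 2 => "b2"
  'a' x 1 => "a1"
  'b' x 1 => "b1"
Compressed: "a3b1c1b2a1b1"
Compressed length: 12

12


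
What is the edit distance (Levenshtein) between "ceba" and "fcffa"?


Computing edit distance: "ceba" -> "fcffa"
DP table:
           f    c    f    f    a
      0    1    2    3    4    5
  c   1    1    1    2    3    4
  e   2    2    2    2    3    4
  b   3    3    3    3    3    4
  a   4    4    4    4    4    3
Edit distance = dp[4][5] = 3

3


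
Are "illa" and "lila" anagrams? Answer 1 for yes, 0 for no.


Strings: "illa", "lila"
Sorted first:  aill
Sorted second: aill
Sorted forms match => anagrams

1


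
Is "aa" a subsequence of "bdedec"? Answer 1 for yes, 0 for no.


Check if "aa" is a subsequence of "bdedec"
Greedy scan:
  Position 0 ('b'): no match needed
  Position 1 ('d'): no match needed
  Position 2 ('e'): no match needed
  Position 3 ('d'): no match needed
  Position 4 ('e'): no match needed
  Position 5 ('c'): no match needed
Only matched 0/2 characters => not a subsequence

0


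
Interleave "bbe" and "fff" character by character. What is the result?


Interleaving "bbe" and "fff":
  Position 0: 'b' from first, 'f' from second => "bf"
  Position 1: 'b' from first, 'f' from second => "bf"
  Position 2: 'e' from first, 'f' from second => "ef"
Result: bfbfef

bfbfef


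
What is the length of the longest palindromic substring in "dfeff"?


Input: "dfeff"
Checking substrings for palindromes:
  [1:4] "fef" (len 3) => palindrome
  [3:5] "ff" (len 2) => palindrome
Longest palindromic substring: "fef" with length 3

3


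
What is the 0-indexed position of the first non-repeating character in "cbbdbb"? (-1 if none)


Input: cbbdbb
Character frequencies:
  'b': 4
  'c': 1
  'd': 1
Scanning left to right for freq == 1:
  Position 0 ('c'): unique! => answer = 0

0


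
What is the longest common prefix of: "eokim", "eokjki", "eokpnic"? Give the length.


Words: eokim, eokjki, eokpnic
  Position 0: all 'e' => match
  Position 1: all 'o' => match
  Position 2: all 'k' => match
  Position 3: ('i', 'j', 'p') => mismatch, stop
LCP = "eok" (length 3)

3


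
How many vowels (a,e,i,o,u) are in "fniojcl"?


Input: fniojcl
Checking each character:
  'f' at position 0: consonant
  'n' at position 1: consonant
  'i' at position 2: vowel (running total: 1)
  'o' at position 3: vowel (running total: 2)
  'j' at position 4: consonant
  'c' at position 5: consonant
  'l' at position 6: consonant
Total vowels: 2

2


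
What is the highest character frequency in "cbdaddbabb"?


Input: cbdaddbabb
Character counts:
  'a': 2
  'b': 4
  'c': 1
  'd': 3
Maximum frequency: 4

4


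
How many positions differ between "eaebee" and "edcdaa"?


Comparing "eaebee" and "edcdaa" position by position:
  Position 0: 'e' vs 'e' => same
  Position 1: 'a' vs 'd' => DIFFER
  Position 2: 'e' vs 'c' => DIFFER
  Position 3: 'b' vs 'd' => DIFFER
  Position 4: 'e' vs 'a' => DIFFER
  Position 5: 'e' vs 'a' => DIFFER
Positions that differ: 5

5


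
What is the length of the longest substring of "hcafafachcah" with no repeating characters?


Input: "hcafafachcah"
Sliding window (track last position of each char):
  Position 0 ('h'): window [0,0] length 1 -- new best
  Position 1 ('c'): window [0,1] length 2 -- new best
  Position 2 ('a'): window [0,2] length 3 -- new best
  Position 3 ('f'): window [0,3] length 4 -- new best
  Position 4 ('a'): repeat (last at 2), move window start to 3
  Position 4 ('a'): window [3,4] length 2
  Position 5 ('f'): repeat (last at 3), move window start to 4
  Position 5 ('f'): window [4,5] length 2
  Position 6 ('a'): repeat (last at 4), move window start to 5
  Position 6 ('a'): window [5,6] length 2
  Position 7 ('c'): window [5,7] length 3
  Position 8 ('h'): window [5,8] length 4
  Position 9 ('c'): repeat (last at 7), move window start to 8
  Position 9 ('c'): window [8,9] length 2
  Position 10 ('a'): window [8,10] length 3
  Position 11 ('h'): repeat (last at 8), move window start to 9
  Position 11 ('h'): window [9,11] length 3
Longest substring with no repeats: "hcaf" with length 4

4


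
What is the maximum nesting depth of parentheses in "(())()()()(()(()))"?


Input: "(())()()()(()(()))"
Tracking depth:
  Position 0 '(': depth becomes 1
  Position 1 '(': depth becomes 2
  Position 2 ')': depth becomes 1
  Position 3 ')': depth becomes 0
  Position 4 '(': depth becomes 1
  Position 5 ')': depth becomes 0
  Position 6 '(': depth becomes 1
  Position 7 ')': depth becomes 0
  Position 8 '(': depth becomes 1
  Position 9 ')': depth becomes 0
  Position 10 '(': depth becomes 1
  Position 11 '(': depth becomes 2
  Position 12 ')': depth becomes 1
  Position 13 '(': depth becomes 2
  Position 14 '(': depth becomes 3
  Position 15 ')': depth becomes 2
  Position 16 ')': depth becomes 1
  Position 17 ')': depth becomes 0
Maximum depth reached: 3

3


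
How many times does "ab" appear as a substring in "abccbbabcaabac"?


Searching for "ab" in "abccbbabcaabac"
Scanning each position:
  Position 0: "ab" => MATCH
  Position 1: "bc" => no
  Position 2: "cc" => no
  Position 3: "cb" => no
  Position 4: "bb" => no
  Position 5: "ba" => no
  Position 6: "ab" => MATCH
  Position 7: "bc" => no
  Position 8: "ca" => no
  Position 9: "aa" => no
  Position 10: "ab" => MATCH
  Position 11: "ba" => no
  Position 12: "ac" => no
Total occurrences: 3

3


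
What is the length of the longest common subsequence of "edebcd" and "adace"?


LCS of "edebcd" and "adace"
DP table:
           a    d    a    c    e
      0    0    0    0    0    0
  e   0    0    0    0    0    1
  d   0    0    1    1    1    1
  e   0    0    1    1    1    2
  b   0    0    1    1    1    2
  c   0    0    1    1    2    2
  d   0    0    1    1    2    2
LCS length = dp[6][5] = 2

2


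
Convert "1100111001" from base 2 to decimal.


Input: "1100111001" in base 2
Positional expansion:
  Digit '1' (value 1) x 2^9 = 512
  Digit '1' (value 1) x 2^8 = 256
  Digit '0' (value 0) x 2^7 = 0
  Digit '0' (value 0) x 2^6 = 0
  Digit '1' (value 1) x 2^5 = 32
  Digit '1' (value 1) x 2^4 = 16
  Digit '1' (value 1) x 2^3 = 8
  Digit '0' (value 0) x 2^2 = 0
  Digit '0' (value 0) x 2^1 = 0
  Digit '1' (value 1) x 2^0 = 1
Sum = 825

825


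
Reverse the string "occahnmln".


Input: occahnmln
Reading characters right to left:
  Position 8: 'n'
  Position 7: 'l'
  Position 6: 'm'
  Position 5: 'n'
  Position 4: 'h'
  Position 3: 'a'
  Position 2: 'c'
  Position 1: 'c'
  Position 0: 'o'
Reversed: nlmnhacco

nlmnhacco


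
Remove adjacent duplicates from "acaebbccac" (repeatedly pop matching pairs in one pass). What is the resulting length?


Input: acaebbccac
Stack-based adjacent duplicate removal:
  Read 'a': push. Stack: a
  Read 'c': push. Stack: ac
  Read 'a': push. Stack: aca
  Read 'e': push. Stack: acae
  Read 'b': push. Stack: acaeb
  Read 'b': matches stack top 'b' => pop. Stack: acae
  Read 'c': push. Stack: acaec
  Read 'c': matches stack top 'c' => pop. Stack: acae
  Read 'a': push. Stack: acaea
  Read 'c': push. Stack: acaeac
Final stack: "acaeac" (length 6)

6


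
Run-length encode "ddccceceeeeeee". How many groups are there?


Input: ddccceceeeeeee
Scanning for consecutive runs:
  Group 1: 'd' x 2 (positions 0-1)
  Group 2: 'c' x 3 (positions 2-4)
  Group 3: 'e' x 1 (positions 5-5)
  Group 4: 'c' x 1 (positions 6-6)
  Group 5: 'e' x 7 (positions 7-13)
Total groups: 5

5


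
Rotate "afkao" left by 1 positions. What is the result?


Input: "afkao", rotate left by 1
First 1 characters: "a"
Remaining characters: "fkao"
Concatenate remaining + first: "fkao" + "a" = "fkaoa"

fkaoa


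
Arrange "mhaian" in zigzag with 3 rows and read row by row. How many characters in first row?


Zigzag "mhaian" into 3 rows:
Placing characters:
  'm' => row 0
  'h' => row 1
  'a' => row 2
  'i' => row 1
  'a' => row 0
  'n' => row 1
Rows:
  Row 0: "ma"
  Row 1: "hin"
  Row 2: "a"
First row length: 2

2


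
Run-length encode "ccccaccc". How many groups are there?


Input: ccccaccc
Scanning for consecutive runs:
  Group 1: 'c' x 4 (positions 0-3)
  Group 2: 'a' x 1 (positions 4-4)
  Group 3: 'c' x 3 (positions 5-7)
Total groups: 3

3


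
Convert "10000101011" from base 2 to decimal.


Input: "10000101011" in base 2
Positional expansion:
  Digit '1' (value 1) x 2^10 = 1024
  Digit '0' (value 0) x 2^9 = 0
  Digit '0' (value 0) x 2^8 = 0
  Digit '0' (value 0) x 2^7 = 0
  Digit '0' (value 0) x 2^6 = 0
  Digit '1' (value 1) x 2^5 = 32
  Digit '0' (value 0) x 2^4 = 0
  Digit '1' (value 1) x 2^3 = 8
  Digit '0' (value 0) x 2^2 = 0
  Digit '1' (value 1) x 2^1 = 2
  Digit '1' (value 1) x 2^0 = 1
Sum = 1067

1067


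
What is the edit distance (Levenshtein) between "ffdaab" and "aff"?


Computing edit distance: "ffdaab" -> "aff"
DP table:
           a    f    f
      0    1    2    3
  f   1    1    1    2
  f   2    2    1    1
  d   3    3    2    2
  a   4    3    3    3
  a   5    4    4    4
  b   6    5    5    5
Edit distance = dp[6][3] = 5

5


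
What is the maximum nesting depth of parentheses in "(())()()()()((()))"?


Input: "(())()()()()((()))"
Tracking depth:
  Position 0 '(': depth becomes 1
  Position 1 '(': depth becomes 2
  Position 2 ')': depth becomes 1
  Position 3 ')': depth becomes 0
  Position 4 '(': depth becomes 1
  Position 5 ')': depth becomes 0
  Position 6 '(': depth becomes 1
  Position 7 ')': depth becomes 0
  Position 8 '(': depth becomes 1
  Position 9 ')': depth becomes 0
  Position 10 '(': depth becomes 1
  Position 11 ')': depth becomes 0
  Position 12 '(': depth becomes 1
  Position 13 '(': depth becomes 2
  Position 14 '(': depth becomes 3
  Position 15 ')': depth becomes 2
  Position 16 ')': depth becomes 1
  Position 17 ')': depth becomes 0
Maximum depth reached: 3

3


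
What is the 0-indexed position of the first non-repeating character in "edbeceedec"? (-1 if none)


Input: edbeceedec
Character frequencies:
  'b': 1
  'c': 2
  'd': 2
  'e': 5
Scanning left to right for freq == 1:
  Position 0 ('e'): freq=5, skip
  Position 1 ('d'): freq=2, skip
  Position 2 ('b'): unique! => answer = 2

2


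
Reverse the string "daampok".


Input: daampok
Reading characters right to left:
  Position 6: 'k'
  Position 5: 'o'
  Position 4: 'p'
  Position 3: 'm'
  Position 2: 'a'
  Position 1: 'a'
  Position 0: 'd'
Reversed: kopmaad

kopmaad


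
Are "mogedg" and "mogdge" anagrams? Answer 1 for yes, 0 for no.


Strings: "mogedg", "mogdge"
Sorted first:  deggmo
Sorted second: deggmo
Sorted forms match => anagrams

1


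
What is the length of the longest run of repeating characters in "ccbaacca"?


Input: "ccbaacca"
Scanning for longest run:
  Position 1 ('c'): continues run of 'c', length=2
  Position 2 ('b'): new char, reset run to 1
  Position 3 ('a'): new char, reset run to 1
  Position 4 ('a'): continues run of 'a', length=2
  Position 5 ('c'): new char, reset run to 1
  Position 6 ('c'): continues run of 'c', length=2
  Position 7 ('a'): new char, reset run to 1
Longest run: 'c' with length 2

2


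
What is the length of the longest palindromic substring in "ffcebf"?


Input: "ffcebf"
Checking substrings for palindromes:
  [0:2] "ff" (len 2) => palindrome
Longest palindromic substring: "ff" with length 2

2


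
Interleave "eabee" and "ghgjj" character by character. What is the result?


Interleaving "eabee" and "ghgjj":
  Position 0: 'e' from first, 'g' from second => "eg"
  Position 1: 'a' from first, 'h' from second => "ah"
  Position 2: 'b' from first, 'g' from second => "bg"
  Position 3: 'e' from first, 'j' from second => "ej"
  Position 4: 'e' from first, 'j' from second => "ej"
Result: egahbgejej

egahbgejej


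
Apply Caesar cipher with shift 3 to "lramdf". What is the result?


Caesar cipher: shift "lramdf" by 3
  'l' (pos 11) + 3 = pos 14 = 'o'
  'r' (pos 17) + 3 = pos 20 = 'u'
  'a' (pos 0) + 3 = pos 3 = 'd'
  'm' (pos 12) + 3 = pos 15 = 'p'
  'd' (pos 3) + 3 = pos 6 = 'g'
  'f' (pos 5) + 3 = pos 8 = 'i'
Result: oudpgi

oudpgi


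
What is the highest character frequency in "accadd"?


Input: accadd
Character counts:
  'a': 2
  'c': 2
  'd': 2
Maximum frequency: 2

2


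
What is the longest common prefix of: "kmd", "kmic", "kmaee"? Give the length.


Words: kmd, kmic, kmaee
  Position 0: all 'k' => match
  Position 1: all 'm' => match
  Position 2: ('d', 'i', 'a') => mismatch, stop
LCP = "km" (length 2)

2


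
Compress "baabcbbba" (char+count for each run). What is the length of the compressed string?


Input: baabcbbba
Runs:
  'b' x 1 => "b1"
  'a' x 2 => "a2"
  'b' x 1 => "b1"
  'c' x 1 => "c1"
  'b' x 3 => "b3"
  'a' x 1 => "a1"
Compressed: "b1a2b1c1b3a1"
Compressed length: 12

12


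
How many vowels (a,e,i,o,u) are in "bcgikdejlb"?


Input: bcgikdejlb
Checking each character:
  'b' at position 0: consonant
  'c' at position 1: consonant
  'g' at position 2: consonant
  'i' at position 3: vowel (running total: 1)
  'k' at position 4: consonant
  'd' at position 5: consonant
  'e' at position 6: vowel (running total: 2)
  'j' at position 7: consonant
  'l' at position 8: consonant
  'b' at position 9: consonant
Total vowels: 2

2


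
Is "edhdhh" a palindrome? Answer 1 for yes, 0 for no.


Input: edhdhh
Reversed: hhdhde
  Compare pos 0 ('e') with pos 5 ('h'): MISMATCH
  Compare pos 1 ('d') with pos 4 ('h'): MISMATCH
  Compare pos 2 ('h') with pos 3 ('d'): MISMATCH
Result: not a palindrome

0


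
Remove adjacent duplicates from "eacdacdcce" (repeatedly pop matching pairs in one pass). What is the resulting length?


Input: eacdacdcce
Stack-based adjacent duplicate removal:
  Read 'e': push. Stack: e
  Read 'a': push. Stack: ea
  Read 'c': push. Stack: eac
  Read 'd': push. Stack: eacd
  Read 'a': push. Stack: eacda
  Read 'c': push. Stack: eacdac
  Read 'd': push. Stack: eacdacd
  Read 'c': push. Stack: eacdacdc
  Read 'c': matches stack top 'c' => pop. Stack: eacdacd
  Read 'e': push. Stack: eacdacde
Final stack: "eacdacde" (length 8)

8


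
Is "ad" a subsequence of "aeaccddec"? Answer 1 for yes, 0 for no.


Check if "ad" is a subsequence of "aeaccddec"
Greedy scan:
  Position 0 ('a'): matches sub[0] = 'a'
  Position 1 ('e'): no match needed
  Position 2 ('a'): no match needed
  Position 3 ('c'): no match needed
  Position 4 ('c'): no match needed
  Position 5 ('d'): matches sub[1] = 'd'
  Position 6 ('d'): no match needed
  Position 7 ('e'): no match needed
  Position 8 ('c'): no match needed
All 2 characters matched => is a subsequence

1


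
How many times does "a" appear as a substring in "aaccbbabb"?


Searching for "a" in "aaccbbabb"
Scanning each position:
  Position 0: "a" => MATCH
  Position 1: "a" => MATCH
  Position 2: "c" => no
  Position 3: "c" => no
  Position 4: "b" => no
  Position 5: "b" => no
  Position 6: "a" => MATCH
  Position 7: "b" => no
  Position 8: "b" => no
Total occurrences: 3

3


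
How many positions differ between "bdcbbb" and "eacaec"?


Comparing "bdcbbb" and "eacaec" position by position:
  Position 0: 'b' vs 'e' => DIFFER
  Position 1: 'd' vs 'a' => DIFFER
  Position 2: 'c' vs 'c' => same
  Position 3: 'b' vs 'a' => DIFFER
  Position 4: 'b' vs 'e' => DIFFER
  Position 5: 'b' vs 'c' => DIFFER
Positions that differ: 5

5


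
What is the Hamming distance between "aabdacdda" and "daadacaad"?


Comparing "aabdacdda" and "daadacaad" position by position:
  Position 0: 'a' vs 'd' => differ
  Position 1: 'a' vs 'a' => same
  Position 2: 'b' vs 'a' => differ
  Position 3: 'd' vs 'd' => same
  Position 4: 'a' vs 'a' => same
  Position 5: 'c' vs 'c' => same
  Position 6: 'd' vs 'a' => differ
  Position 7: 'd' vs 'a' => differ
  Position 8: 'a' vs 'd' => differ
Total differences (Hamming distance): 5

5


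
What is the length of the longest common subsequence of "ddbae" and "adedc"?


LCS of "ddbae" and "adedc"
DP table:
           a    d    e    d    c
      0    0    0    0    0    0
  d   0    0    1    1    1    1
  d   0    0    1    1    2    2
  b   0    0    1    1    2    2
  a   0    1    1    1    2    2
  e   0    1    1    2    2    2
LCS length = dp[5][5] = 2

2


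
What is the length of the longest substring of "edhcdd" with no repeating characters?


Input: "edhcdd"
Sliding window (track last position of each char):
  Position 0 ('e'): window [0,0] length 1 -- new best
  Position 1 ('d'): window [0,1] length 2 -- new best
  Position 2 ('h'): window [0,2] length 3 -- new best
  Position 3 ('c'): window [0,3] length 4 -- new best
  Position 4 ('d'): repeat (last at 1), move window start to 2
  Position 4 ('d'): window [2,4] length 3
  Position 5 ('d'): repeat (last at 4), move window start to 5
  Position 5 ('d'): window [5,5] length 1
Longest substring with no repeats: "edhc" with length 4

4
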